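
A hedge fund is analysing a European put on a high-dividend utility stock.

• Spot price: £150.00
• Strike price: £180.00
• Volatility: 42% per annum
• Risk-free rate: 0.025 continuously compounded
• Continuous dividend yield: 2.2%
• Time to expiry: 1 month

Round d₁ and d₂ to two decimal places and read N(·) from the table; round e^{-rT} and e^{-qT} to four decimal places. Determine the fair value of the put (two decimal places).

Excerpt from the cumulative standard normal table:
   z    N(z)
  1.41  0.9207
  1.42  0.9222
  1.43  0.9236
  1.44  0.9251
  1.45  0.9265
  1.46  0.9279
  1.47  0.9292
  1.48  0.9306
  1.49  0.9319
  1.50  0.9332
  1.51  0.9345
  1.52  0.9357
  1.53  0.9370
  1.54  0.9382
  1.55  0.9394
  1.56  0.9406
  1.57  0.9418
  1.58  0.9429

£30.44

σ√T = 0.42·√0.08333 = 0.1212
d₁ = [ln(150/180) + (0.025 − 0.022 + 0.42²/2)·0.08333] / 0.1212 = [-0.1823 + 0.0076] / 0.1212 = -1.4411 → -1.44
d₂ = d₁ − σ√T = -1.4411 − 0.1212 = -1.5623 → -1.56
exp(−qT) = exp(−0.022·0.08333) = 0.9982;  exp(−rT) = exp(−0.025·0.08333) = 0.9979
N(−d₂) = N(1.56) = 0.9406;  N(−d₁) = N(1.44) = 0.9251
P = 180·0.9979·0.9406 − 150·0.9982·0.9251 = 168.9525 − 138.5152 = 30.4372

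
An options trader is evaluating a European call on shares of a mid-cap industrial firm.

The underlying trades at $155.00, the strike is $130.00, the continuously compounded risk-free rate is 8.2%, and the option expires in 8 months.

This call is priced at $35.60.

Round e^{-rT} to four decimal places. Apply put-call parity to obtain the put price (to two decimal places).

$3.68

exp(−rT) = exp(−0.082·0.6667) = 0.9468
Put-call parity: C − P = S − K·e^(−rT) = 155 − 130·0.9468 = 155 − 123.0840 = 31.9160
P = C − (C − P) = 35.60 − (31.9160) = 3.6840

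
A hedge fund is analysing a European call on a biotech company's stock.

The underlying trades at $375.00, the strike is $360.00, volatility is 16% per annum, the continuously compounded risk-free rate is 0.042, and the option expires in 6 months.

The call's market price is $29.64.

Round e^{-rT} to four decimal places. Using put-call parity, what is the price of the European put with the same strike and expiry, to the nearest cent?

$7.15

exp(−rT) = exp(−0.042·0.5) = 0.9792
Put-call parity: C − P = S − K·e^(−rT) = 375 − 360·0.9792 = 375 − 352.5120 = 22.4880
P = C − (C − P) = 29.64 − (22.4880) = 7.1520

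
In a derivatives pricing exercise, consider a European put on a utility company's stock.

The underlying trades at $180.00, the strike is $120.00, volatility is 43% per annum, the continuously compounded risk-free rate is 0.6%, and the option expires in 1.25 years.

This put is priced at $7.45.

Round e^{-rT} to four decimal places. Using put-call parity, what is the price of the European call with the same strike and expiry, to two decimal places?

e^(−rT) = e^(−0.006·1.25) = 0.9925
Put-call parity: C − P = S − K·e^(−rT) = 180 − 120·0.9925 = 180 − 119.1000 = 60.9000
C = P + (C − P) = 7.45 + (60.9000) = 68.3500

$68.35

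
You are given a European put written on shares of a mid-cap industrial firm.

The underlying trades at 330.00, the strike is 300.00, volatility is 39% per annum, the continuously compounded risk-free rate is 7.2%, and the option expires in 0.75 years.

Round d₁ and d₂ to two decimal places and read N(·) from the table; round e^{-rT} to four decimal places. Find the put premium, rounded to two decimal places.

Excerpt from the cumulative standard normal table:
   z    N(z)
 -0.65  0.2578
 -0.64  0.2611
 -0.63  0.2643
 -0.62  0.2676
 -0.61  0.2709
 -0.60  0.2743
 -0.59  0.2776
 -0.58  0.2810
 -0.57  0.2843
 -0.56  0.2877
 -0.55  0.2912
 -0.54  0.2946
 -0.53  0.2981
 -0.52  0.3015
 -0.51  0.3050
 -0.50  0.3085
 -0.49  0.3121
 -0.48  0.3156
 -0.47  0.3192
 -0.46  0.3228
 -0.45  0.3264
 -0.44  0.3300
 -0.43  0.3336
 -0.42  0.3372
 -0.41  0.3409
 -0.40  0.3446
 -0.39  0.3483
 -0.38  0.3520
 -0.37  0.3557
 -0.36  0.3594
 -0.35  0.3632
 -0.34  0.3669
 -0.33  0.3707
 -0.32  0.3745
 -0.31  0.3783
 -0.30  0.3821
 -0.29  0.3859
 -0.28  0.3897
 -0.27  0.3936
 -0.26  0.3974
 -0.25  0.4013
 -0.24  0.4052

σ√T = 0.39 × 0.8660 = 0.3377
d₁ = [ln(330/300) + (0.072 + 0.39²/2)·0.75] / 0.3377 = [0.0953 + 0.1110] / 0.3377 = 0.6109 ⇒ 0.61
d₂ = d₁ − σ√T = 0.6109 − 0.3377 = 0.2732 ⇒ 0.27
e^(−rT) = e^(−0.072·0.75) = 0.9474
P = 300·0.9474·N(-0.27) − 330·N(-0.61) = 300·0.9474·0.3936 − 330·0.2709 = 111.8690 − 89.3970 = 22.4720

22.47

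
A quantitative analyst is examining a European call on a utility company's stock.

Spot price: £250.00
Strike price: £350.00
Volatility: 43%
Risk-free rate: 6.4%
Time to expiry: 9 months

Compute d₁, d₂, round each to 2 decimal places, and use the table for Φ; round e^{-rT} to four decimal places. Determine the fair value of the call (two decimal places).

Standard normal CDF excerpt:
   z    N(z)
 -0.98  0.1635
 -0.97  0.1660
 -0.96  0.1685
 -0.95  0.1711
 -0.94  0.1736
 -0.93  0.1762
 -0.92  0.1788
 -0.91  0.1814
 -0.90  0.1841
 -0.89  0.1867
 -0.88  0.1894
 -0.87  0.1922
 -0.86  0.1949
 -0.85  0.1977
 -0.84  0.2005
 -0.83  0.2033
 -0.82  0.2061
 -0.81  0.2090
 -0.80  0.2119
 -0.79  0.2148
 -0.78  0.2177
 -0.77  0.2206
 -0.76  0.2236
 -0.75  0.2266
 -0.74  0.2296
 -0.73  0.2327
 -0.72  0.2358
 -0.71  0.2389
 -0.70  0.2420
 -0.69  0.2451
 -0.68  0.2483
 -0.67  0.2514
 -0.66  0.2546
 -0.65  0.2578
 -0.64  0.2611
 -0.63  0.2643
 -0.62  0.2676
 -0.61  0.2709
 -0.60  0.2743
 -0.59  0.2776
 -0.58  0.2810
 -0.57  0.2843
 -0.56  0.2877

£13.19

T = 0.75;  σ√T = 0.3724
d₁ = [ln(250/350) + (0.064 + 0.43²/2)·0.75] / 0.3724 = [-0.3365 + 0.1173] / 0.3724 = -0.5885 ≈ -0.59
d₂ = d₁ − σ√T = -0.5885 − 0.3724 = -0.9608 ≈ -0.96
e^(−rT) = e^(−0.064·0.75) = 0.9531
N(d₁) = N(-0.59) = 0.2776;  N(d₂) = N(-0.96) = 0.1685
C = 250·0.2776 − 350·0.9531·0.1685 = 69.4000 − 56.2091 = 13.1909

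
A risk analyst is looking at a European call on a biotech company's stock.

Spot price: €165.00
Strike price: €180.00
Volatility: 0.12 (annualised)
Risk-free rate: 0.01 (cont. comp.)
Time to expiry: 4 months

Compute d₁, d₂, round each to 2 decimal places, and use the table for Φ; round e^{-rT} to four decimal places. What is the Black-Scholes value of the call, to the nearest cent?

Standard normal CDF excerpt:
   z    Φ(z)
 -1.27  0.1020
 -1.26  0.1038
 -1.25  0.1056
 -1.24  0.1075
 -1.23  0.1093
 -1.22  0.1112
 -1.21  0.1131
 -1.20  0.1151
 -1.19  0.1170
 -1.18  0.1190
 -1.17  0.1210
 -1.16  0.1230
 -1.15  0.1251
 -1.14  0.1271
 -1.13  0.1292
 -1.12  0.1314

€0.68

σ√T = 0.12·√0.3333 = 0.0693
d₁ = [ln(165/180) + (0.01 + ½·0.12²)·0.3333] / (σ√T) = (-0.0870 + 0.0057) / 0.0693 = -1.1731 ⇒ -1.17
d₂ = -1.1731 − 0.0693 = -1.2424 ⇒ -1.24
exp(−rT) = exp(−0.01·0.3333) = 0.9967
N(d₁) = N(-1.17) = 0.1210;  N(d₂) = N(-1.24) = 0.1075
C = 165·0.1210 − 180·0.9967·0.1075 = 19.9650 − 19.2861 = 0.6789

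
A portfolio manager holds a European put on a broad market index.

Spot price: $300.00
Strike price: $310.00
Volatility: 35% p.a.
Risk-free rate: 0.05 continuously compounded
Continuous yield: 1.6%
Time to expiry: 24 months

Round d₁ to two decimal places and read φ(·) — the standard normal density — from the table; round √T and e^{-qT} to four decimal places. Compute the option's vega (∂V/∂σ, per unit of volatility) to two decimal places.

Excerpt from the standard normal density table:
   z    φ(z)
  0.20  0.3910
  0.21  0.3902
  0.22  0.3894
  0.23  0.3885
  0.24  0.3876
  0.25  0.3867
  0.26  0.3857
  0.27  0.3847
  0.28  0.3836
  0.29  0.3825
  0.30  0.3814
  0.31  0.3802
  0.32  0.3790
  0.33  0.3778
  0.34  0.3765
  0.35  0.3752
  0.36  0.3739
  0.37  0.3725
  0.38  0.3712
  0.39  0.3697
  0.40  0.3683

T = 2;  σ√T = 0.4950
ln(S/K) + (r − q + σ²/2)T = ln(300/310) + (0.05 − 0.016 + 0.35²/2)·2 = -0.0328 + 0.1905 = 0.1577
d₁ = 0.1577 / 0.4950 = 0.3186 which rounds to 0.32
√T = √2 = 1.4142
φ(d₁) = φ(0.32) = 0.3790
e^(−qT) = e^(−0.016·2) = 0.9685
vega = S·e^(−qT)·φ(d₁)·√T = 300·0.9685·0.3790·1.4142 = 155.7295
(The call has the same vega.)

155.73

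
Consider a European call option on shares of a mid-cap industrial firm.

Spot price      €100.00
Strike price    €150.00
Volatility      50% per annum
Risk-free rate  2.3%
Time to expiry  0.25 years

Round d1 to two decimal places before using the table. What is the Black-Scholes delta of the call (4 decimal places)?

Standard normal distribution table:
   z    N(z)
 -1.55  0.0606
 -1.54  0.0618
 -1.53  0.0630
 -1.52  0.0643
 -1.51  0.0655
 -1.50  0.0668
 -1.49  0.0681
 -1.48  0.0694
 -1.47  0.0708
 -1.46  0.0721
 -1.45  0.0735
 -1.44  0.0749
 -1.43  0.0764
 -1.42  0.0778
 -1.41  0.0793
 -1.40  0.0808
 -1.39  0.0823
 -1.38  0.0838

0.0708

σ√T = 0.5·√0.25 = 0.2500
d₁ = [ln(100/150) + (0.023 + ½·0.5²)·0.25] / (σ√T) = (-0.4055 + 0.0370) / 0.2500 = -1.4739 ≈ -1.47
N(d₁) = N(-1.47) = 0.0708
Δ_call = N(d₁) = 0.0708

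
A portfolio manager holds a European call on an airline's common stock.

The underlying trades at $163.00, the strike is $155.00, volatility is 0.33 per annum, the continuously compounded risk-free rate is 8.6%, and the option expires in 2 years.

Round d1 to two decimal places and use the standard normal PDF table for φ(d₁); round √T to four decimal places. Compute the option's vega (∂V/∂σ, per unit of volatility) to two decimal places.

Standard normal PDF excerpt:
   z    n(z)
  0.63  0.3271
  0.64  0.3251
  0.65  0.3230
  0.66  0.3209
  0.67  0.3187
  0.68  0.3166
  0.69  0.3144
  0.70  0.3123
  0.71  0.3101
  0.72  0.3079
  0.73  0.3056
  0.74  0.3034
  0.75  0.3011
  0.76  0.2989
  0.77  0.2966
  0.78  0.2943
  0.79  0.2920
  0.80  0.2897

T = 2;  σ√T = 0.4667
d₁ = [ln(163/155) + (0.086 + ½·0.33²)·2] / (σ√T) = (0.0503 + 0.2809) / 0.4667 = 0.7097 → 0.71
√T = √2 = 1.4142
φ(d₁) = φ(0.71) = 0.3101
vega = S·φ(d₁)·√T = 163·0.3101·1.4142 = 71.4826

71.48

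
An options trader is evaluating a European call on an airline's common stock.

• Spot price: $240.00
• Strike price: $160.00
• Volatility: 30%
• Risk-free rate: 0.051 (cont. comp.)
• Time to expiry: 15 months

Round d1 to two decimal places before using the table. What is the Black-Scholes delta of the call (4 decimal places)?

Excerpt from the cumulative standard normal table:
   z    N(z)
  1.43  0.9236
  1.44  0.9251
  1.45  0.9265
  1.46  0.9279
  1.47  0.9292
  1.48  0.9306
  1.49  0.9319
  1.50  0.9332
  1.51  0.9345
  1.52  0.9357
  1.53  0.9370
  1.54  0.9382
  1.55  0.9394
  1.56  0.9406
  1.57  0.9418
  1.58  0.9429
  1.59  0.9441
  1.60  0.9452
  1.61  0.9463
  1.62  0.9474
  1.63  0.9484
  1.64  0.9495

σ√T = 0.3·√1.25 = 0.3354
ln(S/K) + (r + σ²/2)T = ln(240/160) + (0.051 + 0.3²/2)·1.25 = 0.4055 + 0.1200 = 0.5255
d₁ = 0.5255 / 0.3354 = 1.5666 which rounds to 1.57
N(d₁) = N(1.57) = 0.9418
Δ_call = N(d₁) = 0.9418

0.9418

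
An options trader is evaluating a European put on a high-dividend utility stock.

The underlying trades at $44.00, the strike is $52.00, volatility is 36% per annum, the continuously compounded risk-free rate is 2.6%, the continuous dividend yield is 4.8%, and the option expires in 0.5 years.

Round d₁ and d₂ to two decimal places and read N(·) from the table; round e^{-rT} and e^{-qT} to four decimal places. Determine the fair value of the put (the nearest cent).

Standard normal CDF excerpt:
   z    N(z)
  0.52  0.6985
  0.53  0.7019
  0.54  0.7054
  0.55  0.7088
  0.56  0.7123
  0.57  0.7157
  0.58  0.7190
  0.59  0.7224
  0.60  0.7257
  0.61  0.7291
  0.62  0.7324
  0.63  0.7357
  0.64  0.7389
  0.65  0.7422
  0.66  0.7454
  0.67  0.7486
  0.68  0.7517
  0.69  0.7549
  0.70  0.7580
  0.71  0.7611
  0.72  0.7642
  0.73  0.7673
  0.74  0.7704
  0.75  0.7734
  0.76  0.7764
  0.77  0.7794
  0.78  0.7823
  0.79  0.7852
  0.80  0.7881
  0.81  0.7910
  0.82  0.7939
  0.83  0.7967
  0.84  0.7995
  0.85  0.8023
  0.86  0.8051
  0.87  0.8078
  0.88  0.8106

$10.15

σ√T = 0.36·√0.5 = 0.2546
ln(S/K) + (r − q + σ²/2)T = ln(44/52) + (0.026 − 0.048 + 0.36²/2)·0.5 = -0.1671 + 0.0214 = -0.1457
d₁ = -0.1457 / 0.2546 = -0.5722 which rounds to -0.57
d₂ = d₁ − σ√T = -0.5722 − 0.2546 = -0.8267 which rounds to -0.83
exp(−qT) = exp(−0.048·0.5) = 0.9763;  exp(−rT) = exp(−0.026·0.5) = 0.9871
N(−d₂) = N(0.83) = 0.7967;  N(−d₁) = N(0.57) = 0.7157
P = 52·0.9871·0.7967 − 44·0.9763·0.7157 = 40.8940 − 30.7445 = 10.1495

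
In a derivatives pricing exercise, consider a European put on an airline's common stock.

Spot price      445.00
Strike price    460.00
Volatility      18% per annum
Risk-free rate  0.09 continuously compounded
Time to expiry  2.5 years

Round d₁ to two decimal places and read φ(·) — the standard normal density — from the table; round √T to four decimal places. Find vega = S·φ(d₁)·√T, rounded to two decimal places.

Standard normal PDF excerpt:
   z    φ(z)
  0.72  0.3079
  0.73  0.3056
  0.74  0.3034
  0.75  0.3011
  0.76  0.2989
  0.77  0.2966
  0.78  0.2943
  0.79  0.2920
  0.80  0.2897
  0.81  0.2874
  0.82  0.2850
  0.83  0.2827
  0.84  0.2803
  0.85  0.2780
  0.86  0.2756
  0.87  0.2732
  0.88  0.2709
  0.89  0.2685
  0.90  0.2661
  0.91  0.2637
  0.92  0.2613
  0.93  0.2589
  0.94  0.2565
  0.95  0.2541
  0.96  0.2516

σ√T = 0.18·√2.5 = 0.2846
ln(S/K) + (r + σ²/2)T = ln(445/460) + (0.09 + 0.18²/2)·2.5 = -0.0332 + 0.2655 = 0.2323
d₁ = 0.2323 / 0.2846 = 0.8164 → 0.82
√T = √2.5 = 1.5811
φ(d₁) = φ(0.82) = 0.2850
vega = S·φ(d₁)·√T = 445·0.2850·1.5811 = 200.5230
(The call has the same vega.)

200.52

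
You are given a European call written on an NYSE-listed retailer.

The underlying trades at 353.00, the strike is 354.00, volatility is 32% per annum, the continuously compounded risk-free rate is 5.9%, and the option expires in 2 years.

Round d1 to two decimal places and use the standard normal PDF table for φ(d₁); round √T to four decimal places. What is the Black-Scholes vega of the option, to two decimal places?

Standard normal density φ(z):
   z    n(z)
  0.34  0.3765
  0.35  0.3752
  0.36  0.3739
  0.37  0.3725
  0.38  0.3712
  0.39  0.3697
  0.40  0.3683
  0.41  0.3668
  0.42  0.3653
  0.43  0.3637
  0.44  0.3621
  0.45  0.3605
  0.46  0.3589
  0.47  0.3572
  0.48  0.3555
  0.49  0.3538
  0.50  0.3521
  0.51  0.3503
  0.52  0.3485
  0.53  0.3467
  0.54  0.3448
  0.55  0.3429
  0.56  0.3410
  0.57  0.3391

T = 2;  σ√T = 0.4525
ln(S/K) + (r + σ²/2)T = ln(353/354) + (0.059 + 0.32²/2)·2 = -0.0028 + 0.2204 = 0.2176
d₁ = 0.2176 / 0.4525 = 0.4808 which rounds to 0.48
√T = √2 = 1.4142
φ(d₁) = φ(0.48) = 0.3555
vega = S·φ(d₁)·√T = 353·0.3555·1.4142 = 177.4701
(Call and put vega coincide under Black-Scholes.)

177.47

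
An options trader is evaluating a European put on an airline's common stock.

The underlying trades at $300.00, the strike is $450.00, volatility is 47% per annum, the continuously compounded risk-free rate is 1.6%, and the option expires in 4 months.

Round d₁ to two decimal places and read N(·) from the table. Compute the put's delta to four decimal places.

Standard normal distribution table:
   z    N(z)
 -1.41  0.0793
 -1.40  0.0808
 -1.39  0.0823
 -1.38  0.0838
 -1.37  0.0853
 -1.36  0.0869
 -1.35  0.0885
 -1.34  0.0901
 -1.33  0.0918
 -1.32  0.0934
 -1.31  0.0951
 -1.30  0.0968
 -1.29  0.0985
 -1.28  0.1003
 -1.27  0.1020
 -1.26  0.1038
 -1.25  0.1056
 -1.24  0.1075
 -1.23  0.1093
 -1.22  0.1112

-0.9099

T = 0.3333;  σ√T = 0.2714
d₁ = [ln(300/450) + (0.016 + 0.47²/2)·0.3333] / 0.2714 = [-0.4055 + 0.0421] / 0.2714 = -1.3389 → -1.34
N(d₁) = N(-1.34) = 0.0901
Δ_put = N(d₁) − 1 = 0.0901 − 1 = -0.9099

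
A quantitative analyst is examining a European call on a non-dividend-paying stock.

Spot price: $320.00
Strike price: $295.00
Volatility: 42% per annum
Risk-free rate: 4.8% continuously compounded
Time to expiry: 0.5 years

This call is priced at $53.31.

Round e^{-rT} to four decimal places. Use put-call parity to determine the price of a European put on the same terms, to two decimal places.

e^(−rT) = e^(−0.048·0.5) = 0.9763
Put-call parity: C − P = S − K·e^(−rT) = 320 − 295·0.9763 = 320 − 288.0085 = 31.9915
P = C − (C − P) = 53.31 − (31.9915) = 21.3185

$21.32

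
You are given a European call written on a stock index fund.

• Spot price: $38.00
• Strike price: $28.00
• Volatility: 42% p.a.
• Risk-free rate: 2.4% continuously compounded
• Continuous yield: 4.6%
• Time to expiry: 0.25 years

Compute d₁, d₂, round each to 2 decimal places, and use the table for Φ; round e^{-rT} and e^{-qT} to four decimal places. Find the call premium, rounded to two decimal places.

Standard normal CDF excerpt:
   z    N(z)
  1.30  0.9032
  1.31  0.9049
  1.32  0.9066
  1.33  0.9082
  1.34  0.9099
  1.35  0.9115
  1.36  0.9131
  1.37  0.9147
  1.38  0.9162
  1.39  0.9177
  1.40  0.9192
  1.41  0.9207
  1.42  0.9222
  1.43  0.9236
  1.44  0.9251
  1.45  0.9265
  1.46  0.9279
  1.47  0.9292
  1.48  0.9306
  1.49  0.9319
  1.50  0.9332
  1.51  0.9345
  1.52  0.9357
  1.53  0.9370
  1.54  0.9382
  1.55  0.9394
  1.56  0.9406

T = 0.25;  σ√T = 0.2100
d₁ = [ln(38/28) + (0.024 − 0.046 + 0.42²/2)·0.25] / 0.2100 = [0.3054 + 0.0165] / 0.2100 = 1.5330 ⇒ 1.53
d₂ = d₁ − σ√T = 1.5330 − 0.2100 = 1.3230 ⇒ 1.32
e^(−qT) = e^(−0.046·0.25) = 0.9886;  e^(−rT) = e^(−0.024·0.25) = 0.9940
C = 38·0.9886·N(1.53) − 28·0.9940·N(1.32) = 38·0.9886·0.9370 − 28·0.9940·0.9066 = 35.2001 − 25.2325 = 9.9676

$9.97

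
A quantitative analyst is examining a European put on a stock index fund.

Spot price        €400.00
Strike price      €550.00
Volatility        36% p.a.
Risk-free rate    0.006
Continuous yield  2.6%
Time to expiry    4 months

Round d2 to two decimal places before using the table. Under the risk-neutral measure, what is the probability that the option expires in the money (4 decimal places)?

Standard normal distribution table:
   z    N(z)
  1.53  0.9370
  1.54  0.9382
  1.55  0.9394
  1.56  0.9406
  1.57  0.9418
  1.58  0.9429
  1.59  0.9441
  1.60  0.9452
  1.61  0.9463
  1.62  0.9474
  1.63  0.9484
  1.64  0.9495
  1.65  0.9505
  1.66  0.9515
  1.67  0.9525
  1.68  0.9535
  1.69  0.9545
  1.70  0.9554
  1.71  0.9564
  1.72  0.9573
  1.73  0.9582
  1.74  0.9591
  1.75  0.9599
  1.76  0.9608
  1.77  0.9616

0.9525

σ√T = 0.36 × 0.5774 = 0.2078
ln(S/K) + (r − q + σ²/2)T = ln(400/550) + (0.006 − 0.026 + 0.36²/2)·0.3333 = -0.3185 + 0.0149 = -0.3035
d₁ = -0.3035 / 0.2078 = -1.4603 which rounds to -1.46
d₂ = d₁ − σ√T = -1.4603 − 0.2078 = -1.6682 which rounds to -1.67
Pr(exercise) under Q = N(−d₂) = N(1.67) = 0.9525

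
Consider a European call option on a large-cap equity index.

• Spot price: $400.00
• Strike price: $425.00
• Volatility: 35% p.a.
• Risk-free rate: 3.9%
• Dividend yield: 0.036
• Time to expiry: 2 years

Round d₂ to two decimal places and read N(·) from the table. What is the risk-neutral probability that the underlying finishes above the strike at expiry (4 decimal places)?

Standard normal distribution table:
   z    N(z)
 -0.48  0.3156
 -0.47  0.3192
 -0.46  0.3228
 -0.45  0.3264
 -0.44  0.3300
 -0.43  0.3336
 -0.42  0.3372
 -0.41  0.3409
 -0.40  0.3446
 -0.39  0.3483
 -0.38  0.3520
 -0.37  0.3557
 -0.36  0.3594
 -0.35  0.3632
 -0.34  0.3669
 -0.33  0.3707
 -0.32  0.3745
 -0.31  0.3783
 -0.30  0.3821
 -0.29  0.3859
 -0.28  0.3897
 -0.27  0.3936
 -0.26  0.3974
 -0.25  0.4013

0.3594

σ√T = 0.35 × 1.4142 = 0.4950
d₁ = [ln(400/425) + (0.039 − 0.036 + 0.35²/2)·2] / 0.4950 = [-0.0606 + 0.1285] / 0.4950 = 0.1371 → 0.14
d₂ = d₁ − σ√T = 0.1371 − 0.4950 = -0.3578 → -0.36
Risk-neutral Pr[S_T > K] = N(d₂) = N(-0.36) = 0.3594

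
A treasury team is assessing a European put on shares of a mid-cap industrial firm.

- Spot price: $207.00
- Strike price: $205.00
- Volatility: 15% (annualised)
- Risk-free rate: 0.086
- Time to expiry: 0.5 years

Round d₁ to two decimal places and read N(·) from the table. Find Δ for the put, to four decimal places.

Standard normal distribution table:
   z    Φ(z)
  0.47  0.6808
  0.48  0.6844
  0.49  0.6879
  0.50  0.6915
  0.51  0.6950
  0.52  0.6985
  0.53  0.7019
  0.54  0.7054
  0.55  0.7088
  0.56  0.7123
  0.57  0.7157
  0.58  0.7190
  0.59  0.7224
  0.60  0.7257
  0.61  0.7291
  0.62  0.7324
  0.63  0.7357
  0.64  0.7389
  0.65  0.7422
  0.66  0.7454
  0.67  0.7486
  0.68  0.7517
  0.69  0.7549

-0.2912

T = 0.5;  σ√T = 0.1061
ln(S/K) + (r + σ²/2)T = ln(207/205) + (0.086 + 0.15²/2)·0.5 = 0.0097 + 0.0486 = 0.0583
d₁ = 0.0583 / 0.1061 = 0.5500 ≈ 0.55
N(d₁) = N(0.55) = 0.7088
Δ_put = N(d₁) − 1 = 0.7088 − 1 = -0.2912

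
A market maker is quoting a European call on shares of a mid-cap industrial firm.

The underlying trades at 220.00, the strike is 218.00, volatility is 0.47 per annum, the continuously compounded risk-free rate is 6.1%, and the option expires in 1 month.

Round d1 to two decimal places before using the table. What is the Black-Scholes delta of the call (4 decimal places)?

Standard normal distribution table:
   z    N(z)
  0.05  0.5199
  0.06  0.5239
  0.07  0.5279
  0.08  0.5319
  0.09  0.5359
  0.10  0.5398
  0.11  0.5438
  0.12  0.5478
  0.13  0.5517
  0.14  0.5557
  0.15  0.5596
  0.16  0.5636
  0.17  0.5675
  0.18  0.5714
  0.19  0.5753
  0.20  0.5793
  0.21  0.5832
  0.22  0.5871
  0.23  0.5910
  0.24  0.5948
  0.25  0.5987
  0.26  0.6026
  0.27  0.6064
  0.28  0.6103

0.5675

T = 0.08333;  σ√T = 0.1357
d₁ = [ln(220/218) + (0.061 + ½·0.47²)·0.08333] / (σ√T) = (0.0091 + 0.0143) / 0.1357 = 0.1726 ≈ 0.17
N(d₁) = N(0.17) = 0.5675
Δ_call = N(d₁) = 0.5675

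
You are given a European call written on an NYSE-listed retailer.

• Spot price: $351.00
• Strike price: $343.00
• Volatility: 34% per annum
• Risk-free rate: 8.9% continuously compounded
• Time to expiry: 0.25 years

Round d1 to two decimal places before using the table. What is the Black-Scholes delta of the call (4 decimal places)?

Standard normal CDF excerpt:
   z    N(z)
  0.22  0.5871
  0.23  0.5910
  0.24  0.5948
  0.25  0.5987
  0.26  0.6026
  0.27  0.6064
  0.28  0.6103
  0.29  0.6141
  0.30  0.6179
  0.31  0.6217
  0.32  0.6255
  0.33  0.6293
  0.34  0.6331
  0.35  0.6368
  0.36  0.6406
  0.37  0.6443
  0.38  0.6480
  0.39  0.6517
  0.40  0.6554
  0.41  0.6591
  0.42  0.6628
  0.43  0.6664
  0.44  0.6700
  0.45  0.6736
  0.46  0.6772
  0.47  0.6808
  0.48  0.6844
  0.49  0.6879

0.6368

T = 0.25;  σ√T = 0.1700
d₁ = [ln(351/343) + (0.089 + 0.34²/2)·0.25] / 0.1700 = [0.0231 + 0.0367] / 0.1700 = 0.3515 ⇒ 0.35
N(d₁) = N(0.35) = 0.6368
Δ_call = N(d₁) = 0.6368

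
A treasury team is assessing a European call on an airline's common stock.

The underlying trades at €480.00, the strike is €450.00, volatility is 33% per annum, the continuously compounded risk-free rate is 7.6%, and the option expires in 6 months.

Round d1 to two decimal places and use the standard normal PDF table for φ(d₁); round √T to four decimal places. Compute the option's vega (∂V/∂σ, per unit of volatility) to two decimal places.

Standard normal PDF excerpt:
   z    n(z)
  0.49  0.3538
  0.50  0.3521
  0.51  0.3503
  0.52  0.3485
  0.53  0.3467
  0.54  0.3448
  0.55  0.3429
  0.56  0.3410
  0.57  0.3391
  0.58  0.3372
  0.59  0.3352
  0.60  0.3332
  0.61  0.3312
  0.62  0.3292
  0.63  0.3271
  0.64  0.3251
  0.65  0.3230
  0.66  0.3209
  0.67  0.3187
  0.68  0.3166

115.74

σ√T = 0.33·√0.5 = 0.2333
d₁ = [ln(480/450) + (0.076 + ½·0.33²)·0.5] / (σ√T) = (0.0645 + 0.0652) / 0.2333 = 0.5561 ≈ 0.56
√T = √0.5 = 0.7071
φ(d₁) = φ(0.56) = 0.3410
vega = S·φ(d₁)·√T = 480·0.3410·0.7071 = 115.7381
(Call and put vega coincide under Black-Scholes.)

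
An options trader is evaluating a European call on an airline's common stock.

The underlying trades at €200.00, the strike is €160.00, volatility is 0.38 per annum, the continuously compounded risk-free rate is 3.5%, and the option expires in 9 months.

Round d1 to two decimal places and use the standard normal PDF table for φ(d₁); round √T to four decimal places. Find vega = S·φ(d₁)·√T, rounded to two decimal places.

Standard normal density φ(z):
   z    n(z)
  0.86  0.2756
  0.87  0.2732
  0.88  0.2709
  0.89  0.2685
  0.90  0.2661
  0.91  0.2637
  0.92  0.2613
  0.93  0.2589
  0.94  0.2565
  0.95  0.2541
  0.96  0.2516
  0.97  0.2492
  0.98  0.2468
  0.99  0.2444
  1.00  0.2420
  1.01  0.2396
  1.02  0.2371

σ√T = 0.38·√0.75 = 0.3291
d₁ = [ln(200/160) + (0.035 + ½·0.38²)·0.75] / (σ√T) = (0.2231 + 0.0804) / 0.3291 = 0.9224 → 0.92
√T = √0.75 = 0.8660
φ(d₁) = φ(0.92) = 0.2613
vega = S·φ(d₁)·√T = 200·0.2613·0.8660 = 45.2572

45.26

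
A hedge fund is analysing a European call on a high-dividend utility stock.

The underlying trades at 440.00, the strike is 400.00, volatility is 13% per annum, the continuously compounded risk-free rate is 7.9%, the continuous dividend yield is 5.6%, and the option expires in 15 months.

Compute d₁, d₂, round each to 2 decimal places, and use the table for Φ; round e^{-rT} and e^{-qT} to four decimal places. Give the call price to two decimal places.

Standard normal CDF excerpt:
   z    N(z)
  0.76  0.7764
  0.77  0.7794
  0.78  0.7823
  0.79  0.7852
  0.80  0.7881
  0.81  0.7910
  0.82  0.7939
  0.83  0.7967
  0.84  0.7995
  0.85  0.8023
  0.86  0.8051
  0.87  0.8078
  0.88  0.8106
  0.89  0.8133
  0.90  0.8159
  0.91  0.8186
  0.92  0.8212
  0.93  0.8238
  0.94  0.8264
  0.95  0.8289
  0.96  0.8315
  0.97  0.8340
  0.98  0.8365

54.46

T = 1.25;  σ√T = 0.1453
d₁ = [ln(440/400) + (0.079 − 0.056 + 0.13²/2)·1.25] / 0.1453 = [0.0953 + 0.0393] / 0.1453 = 0.9262 → 0.93
d₂ = d₁ − σ√T = 0.9262 − 0.1453 = 0.7809 → 0.78
exp(−qT) = exp(−0.056·1.25) = 0.9324;  exp(−rT) = exp(−0.079·1.25) = 0.9060
N(d₁) = N(0.93) = 0.8238;  N(d₂) = N(0.78) = 0.7823
C = 440·0.9324·0.8238 − 400·0.9060·0.7823 = 337.9689 − 283.5055 = 54.4634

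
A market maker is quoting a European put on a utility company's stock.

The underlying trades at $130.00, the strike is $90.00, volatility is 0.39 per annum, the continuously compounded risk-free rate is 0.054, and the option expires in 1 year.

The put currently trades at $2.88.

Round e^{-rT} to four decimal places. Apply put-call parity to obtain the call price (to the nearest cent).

e^(−rT) = e^(−0.054·1) = 0.9474
Put-call parity: C − P = S − K·e^(−rT) = 130 − 90·0.9474 = 130 − 85.2660 = 44.7340
C = P + (C − P) = 2.88 + (44.7340) = 47.6140

$47.61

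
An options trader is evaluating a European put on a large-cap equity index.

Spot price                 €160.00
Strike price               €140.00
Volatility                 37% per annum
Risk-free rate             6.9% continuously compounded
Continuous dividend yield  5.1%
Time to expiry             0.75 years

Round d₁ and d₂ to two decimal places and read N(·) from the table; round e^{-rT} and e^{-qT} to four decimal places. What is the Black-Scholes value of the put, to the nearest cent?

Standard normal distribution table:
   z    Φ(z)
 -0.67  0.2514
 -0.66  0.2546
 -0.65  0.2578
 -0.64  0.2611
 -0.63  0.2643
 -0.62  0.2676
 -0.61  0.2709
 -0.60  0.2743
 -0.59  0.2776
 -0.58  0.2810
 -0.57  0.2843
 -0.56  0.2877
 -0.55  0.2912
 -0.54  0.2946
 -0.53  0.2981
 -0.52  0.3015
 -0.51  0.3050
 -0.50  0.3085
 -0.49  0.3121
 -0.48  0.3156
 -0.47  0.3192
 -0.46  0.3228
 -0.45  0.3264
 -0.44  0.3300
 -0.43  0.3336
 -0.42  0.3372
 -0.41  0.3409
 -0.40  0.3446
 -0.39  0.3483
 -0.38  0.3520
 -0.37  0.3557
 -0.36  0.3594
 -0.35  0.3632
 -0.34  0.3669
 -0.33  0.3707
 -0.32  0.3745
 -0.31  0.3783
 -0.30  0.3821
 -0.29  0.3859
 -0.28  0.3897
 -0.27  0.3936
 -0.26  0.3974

€9.59

σ√T = 0.37 × 0.8660 = 0.3204
ln(S/K) + (r − q + σ²/2)T = ln(160/140) + (0.069 − 0.051 + 0.37²/2)·0.75 = 0.1335 + 0.0648 = 0.1984
d₁ = 0.1984 / 0.3204 = 0.6191 ⇒ 0.62
d₂ = d₁ − σ√T = 0.6191 − 0.3204 = 0.2986 ⇒ 0.30
e^(−qT) = e^(−0.051·0.75) = 0.9625;  e^(−rT) = e^(−0.069·0.75) = 0.9496
N(−d₂) = N(-0.30) = 0.3821;  N(−d₁) = N(-0.62) = 0.2676
P = 140·0.9496·0.3821 − 160·0.9625·0.2676 = 50.7979 − 41.2104 = 9.5875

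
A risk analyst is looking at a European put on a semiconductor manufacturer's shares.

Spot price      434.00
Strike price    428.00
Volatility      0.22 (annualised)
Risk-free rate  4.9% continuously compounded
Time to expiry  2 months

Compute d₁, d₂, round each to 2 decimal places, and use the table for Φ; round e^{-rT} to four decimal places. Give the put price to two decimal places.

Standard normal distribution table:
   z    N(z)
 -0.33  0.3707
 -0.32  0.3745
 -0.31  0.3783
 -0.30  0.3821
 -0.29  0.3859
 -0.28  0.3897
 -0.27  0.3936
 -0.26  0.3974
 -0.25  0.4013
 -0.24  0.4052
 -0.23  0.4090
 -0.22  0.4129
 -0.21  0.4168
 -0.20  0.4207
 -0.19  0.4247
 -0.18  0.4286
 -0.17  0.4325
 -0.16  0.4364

σ√T = 0.22·√0.1667 = 0.0898
d₁ = [ln(434/428) + (0.049 + 0.22²/2)·0.1667] / 0.0898 = [0.0139 + 0.0122] / 0.0898 = 0.2908 ⇒ 0.29
d₂ = d₁ − σ√T = 0.2908 − 0.0898 = 0.2010 ⇒ 0.20
e^(−rT) = e^(−0.049·0.1667) = 0.9919
N(−d₂) = N(-0.20) = 0.4207;  N(−d₁) = N(-0.29) = 0.3859
P = 428·0.9919·0.4207 − 434·0.3859 = 178.6011 − 167.4806 = 11.1205

11.12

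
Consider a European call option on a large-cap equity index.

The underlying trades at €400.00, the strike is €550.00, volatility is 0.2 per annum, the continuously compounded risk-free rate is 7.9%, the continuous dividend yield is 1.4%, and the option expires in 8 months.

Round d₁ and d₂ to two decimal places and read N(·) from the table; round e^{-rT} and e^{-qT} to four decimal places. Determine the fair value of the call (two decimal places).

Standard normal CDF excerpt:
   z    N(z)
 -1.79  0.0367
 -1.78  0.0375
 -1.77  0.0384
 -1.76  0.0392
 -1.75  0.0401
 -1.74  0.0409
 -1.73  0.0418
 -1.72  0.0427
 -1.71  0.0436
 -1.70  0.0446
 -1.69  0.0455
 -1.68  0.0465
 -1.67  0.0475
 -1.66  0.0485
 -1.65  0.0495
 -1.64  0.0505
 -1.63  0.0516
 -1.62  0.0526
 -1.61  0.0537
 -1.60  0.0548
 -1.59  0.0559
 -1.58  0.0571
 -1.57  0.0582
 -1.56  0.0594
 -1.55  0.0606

σ√T = 0.2 × 0.8165 = 0.1633
d₁ = [ln(400/550) + (0.079 − 0.014 + 0.2²/2)·0.6667] / 0.1633 = [-0.3185 + 0.0567] / 0.1633 = -1.6031 ≈ -1.60
d₂ = d₁ − σ√T = -1.6031 − 0.1633 = -1.7664 ≈ -1.77
exp(−qT) = exp(−0.014·0.6667) = 0.9907;  exp(−rT) = exp(−0.079·0.6667) = 0.9487
N(d₁) = N(-1.60) = 0.0548;  N(d₂) = N(-1.77) = 0.0384
C = 400·0.9907·0.0548 − 550·0.9487·0.0384 = 21.7161 − 20.0365 = 1.6796

€1.68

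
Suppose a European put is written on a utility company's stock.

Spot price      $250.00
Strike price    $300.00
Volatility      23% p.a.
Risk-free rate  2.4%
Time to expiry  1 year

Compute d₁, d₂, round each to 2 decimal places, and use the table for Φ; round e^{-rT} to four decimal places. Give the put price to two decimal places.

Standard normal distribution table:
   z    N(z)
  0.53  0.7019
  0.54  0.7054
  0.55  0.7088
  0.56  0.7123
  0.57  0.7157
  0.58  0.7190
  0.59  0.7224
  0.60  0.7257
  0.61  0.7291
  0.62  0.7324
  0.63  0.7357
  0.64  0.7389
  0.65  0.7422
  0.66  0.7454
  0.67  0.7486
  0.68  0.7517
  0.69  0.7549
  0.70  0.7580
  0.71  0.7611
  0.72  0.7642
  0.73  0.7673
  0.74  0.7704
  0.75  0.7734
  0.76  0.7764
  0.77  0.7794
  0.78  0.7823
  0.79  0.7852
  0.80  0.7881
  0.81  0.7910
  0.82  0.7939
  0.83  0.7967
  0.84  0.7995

σ√T = 0.23·√1 = 0.2300
ln(S/K) + (r + σ²/2)T = ln(250/300) + (0.024 + 0.23²/2)·1 = -0.1823 + 0.0505 = -0.1319
d₁ = -0.1319 / 0.2300 = -0.5734 ⇒ -0.57
d₂ = d₁ − σ√T = -0.5734 − 0.2300 = -0.8034 ⇒ -0.80
e^(−rT) = e^(−0.024·1) = 0.9763
N(−d₂) = N(0.80) = 0.7881;  N(−d₁) = N(0.57) = 0.7157
P = 300·0.9763·0.7881 − 250·0.7157 = 230.8266 − 178.9250 = 51.9016

$51.90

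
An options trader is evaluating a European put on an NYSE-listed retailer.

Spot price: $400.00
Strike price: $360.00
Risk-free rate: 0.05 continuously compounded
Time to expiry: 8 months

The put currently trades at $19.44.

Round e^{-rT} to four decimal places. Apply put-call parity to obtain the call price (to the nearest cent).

exp(−rT) = exp(−0.05·0.6667) = 0.9672
Put-call parity: C − P = S − K·e^(−rT) = 400 − 360·0.9672 = 400 − 348.1920 = 51.8080
C = P + (C − P) = 19.44 + (51.8080) = 71.2480

$71.25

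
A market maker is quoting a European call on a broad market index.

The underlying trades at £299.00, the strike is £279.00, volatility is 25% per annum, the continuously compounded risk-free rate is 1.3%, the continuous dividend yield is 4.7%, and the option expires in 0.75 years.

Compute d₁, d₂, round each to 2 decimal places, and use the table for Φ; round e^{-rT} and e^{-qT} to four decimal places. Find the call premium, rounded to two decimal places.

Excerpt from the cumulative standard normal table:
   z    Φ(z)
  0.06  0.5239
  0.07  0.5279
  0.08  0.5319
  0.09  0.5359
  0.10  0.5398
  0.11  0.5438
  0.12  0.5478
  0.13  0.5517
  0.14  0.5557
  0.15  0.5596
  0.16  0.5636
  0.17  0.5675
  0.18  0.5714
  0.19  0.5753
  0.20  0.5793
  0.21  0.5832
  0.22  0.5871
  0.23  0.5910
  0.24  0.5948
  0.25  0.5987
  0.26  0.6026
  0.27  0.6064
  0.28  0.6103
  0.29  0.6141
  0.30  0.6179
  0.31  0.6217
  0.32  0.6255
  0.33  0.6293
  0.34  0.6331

£31.39

σ√T = 0.25·√0.75 = 0.2165
d₁ = [ln(299/279) + (0.013 − 0.047 + ½·0.25²)·0.75] / (σ√T) = (0.0692 − 0.0021) / 0.2165 = 0.3102 ≈ 0.31
d₂ = 0.3102 − 0.2165 = 0.0937 ≈ 0.09
e^(−qT) = e^(−0.047·0.75) = 0.9654;  e^(−rT) = e^(−0.013·0.75) = 0.9903
N(d₁) = N(0.31) = 0.6217;  N(d₂) = N(0.09) = 0.5359
C = 299·0.9654·0.6217 − 279·0.9903·0.5359 = 179.4566 − 148.0658 = 31.3908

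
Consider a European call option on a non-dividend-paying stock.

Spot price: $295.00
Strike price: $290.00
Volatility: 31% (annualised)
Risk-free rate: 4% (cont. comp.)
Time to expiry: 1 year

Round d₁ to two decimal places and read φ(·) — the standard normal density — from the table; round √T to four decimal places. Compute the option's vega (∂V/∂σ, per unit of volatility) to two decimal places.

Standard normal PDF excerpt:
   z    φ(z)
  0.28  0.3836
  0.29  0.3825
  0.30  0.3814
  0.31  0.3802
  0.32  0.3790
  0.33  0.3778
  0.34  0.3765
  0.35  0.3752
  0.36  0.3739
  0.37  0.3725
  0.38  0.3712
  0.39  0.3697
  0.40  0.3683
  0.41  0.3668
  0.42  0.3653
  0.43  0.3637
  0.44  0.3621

111.07

σ√T = 0.31 × 1.0000 = 0.3100
d₁ = [ln(295/290) + (0.04 + 0.31²/2)·1] / 0.3100 = [0.0171 + 0.0881] / 0.3100 = 0.3392 ≈ 0.34
√T = √1 = 1.0000
φ(d₁) = φ(0.34) = 0.3765
vega = S·φ(d₁)·√T = 295·0.3765·1.0000 = 111.0675
(The put has the same vega.)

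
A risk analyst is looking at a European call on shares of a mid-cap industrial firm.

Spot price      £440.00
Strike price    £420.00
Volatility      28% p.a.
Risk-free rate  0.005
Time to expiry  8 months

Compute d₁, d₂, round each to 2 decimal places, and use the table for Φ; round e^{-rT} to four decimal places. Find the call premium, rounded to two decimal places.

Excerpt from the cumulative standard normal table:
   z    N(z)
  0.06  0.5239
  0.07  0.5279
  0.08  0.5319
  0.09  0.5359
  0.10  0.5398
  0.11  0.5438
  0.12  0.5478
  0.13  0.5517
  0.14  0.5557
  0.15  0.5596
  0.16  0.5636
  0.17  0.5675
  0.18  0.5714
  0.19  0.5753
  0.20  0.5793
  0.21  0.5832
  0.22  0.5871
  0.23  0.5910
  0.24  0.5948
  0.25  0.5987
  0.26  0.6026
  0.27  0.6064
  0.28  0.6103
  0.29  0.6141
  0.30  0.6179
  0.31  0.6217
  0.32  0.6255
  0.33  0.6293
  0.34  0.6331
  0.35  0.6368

σ√T = 0.28·√0.6667 = 0.2286
d₁ = [ln(440/420) + (0.005 + 0.28²/2)·0.6667] / 0.2286 = [0.0465 + 0.0295] / 0.2286 = 0.3324 → 0.33
d₂ = d₁ − σ√T = 0.3324 − 0.2286 = 0.1038 → 0.10
e^(−rT) = e^(−0.005·0.6667) = 0.9967
N(d₁) = N(0.33) = 0.6293;  N(d₂) = N(0.10) = 0.5398
C = 440·0.6293 − 420·0.9967·0.5398 = 276.8920 − 225.9678 = 50.9242

£50.92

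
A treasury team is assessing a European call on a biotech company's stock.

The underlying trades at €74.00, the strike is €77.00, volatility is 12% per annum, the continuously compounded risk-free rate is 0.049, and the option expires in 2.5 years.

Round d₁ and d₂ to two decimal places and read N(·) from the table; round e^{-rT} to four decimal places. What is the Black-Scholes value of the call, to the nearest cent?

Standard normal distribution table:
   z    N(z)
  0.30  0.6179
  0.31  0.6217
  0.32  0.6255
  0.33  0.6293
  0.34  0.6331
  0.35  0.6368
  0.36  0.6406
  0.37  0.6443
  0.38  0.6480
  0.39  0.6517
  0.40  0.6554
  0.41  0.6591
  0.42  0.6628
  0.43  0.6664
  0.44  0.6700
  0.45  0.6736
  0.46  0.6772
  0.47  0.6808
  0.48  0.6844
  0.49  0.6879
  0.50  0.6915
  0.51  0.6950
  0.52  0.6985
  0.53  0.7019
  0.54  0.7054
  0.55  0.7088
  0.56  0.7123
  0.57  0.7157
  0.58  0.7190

σ√T = 0.12 × 1.5811 = 0.1897
d₁ = [ln(74/77) + (0.049 + ½·0.12²)·2.5] / (σ√T) = (-0.0397 + 0.1405) / 0.1897 = 0.5311 ≈ 0.53
d₂ = 0.5311 − 0.1897 = 0.3413 ≈ 0.34
exp(−rT) = exp(−0.049·2.5) = 0.8847
C = 74·N(0.53) − 77·0.8847·N(0.34) = 74·0.7019 − 77·0.8847·0.6331 = 51.9406 − 43.1280 = 8.8126

€8.81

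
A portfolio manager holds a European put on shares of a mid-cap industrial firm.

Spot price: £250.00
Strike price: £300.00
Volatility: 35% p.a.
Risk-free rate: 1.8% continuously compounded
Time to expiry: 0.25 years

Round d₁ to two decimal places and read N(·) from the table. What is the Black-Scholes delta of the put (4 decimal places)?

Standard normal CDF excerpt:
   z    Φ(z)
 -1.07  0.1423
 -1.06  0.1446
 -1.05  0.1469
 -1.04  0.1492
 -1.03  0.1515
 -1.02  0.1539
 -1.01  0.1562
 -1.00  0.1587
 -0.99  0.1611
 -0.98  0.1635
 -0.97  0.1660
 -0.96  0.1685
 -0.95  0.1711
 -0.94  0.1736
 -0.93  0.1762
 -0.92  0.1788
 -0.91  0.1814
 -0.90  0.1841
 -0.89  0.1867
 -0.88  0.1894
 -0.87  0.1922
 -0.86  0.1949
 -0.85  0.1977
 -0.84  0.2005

σ√T = 0.35 × 0.5000 = 0.1750
d₁ = [ln(250/300) + (0.018 + 0.35²/2)·0.25] / 0.1750 = [-0.1823 + 0.0198] / 0.1750 = -0.9286 ≈ -0.93
N(d₁) = N(-0.93) = 0.1762
Δ_put = N(d₁) − 1 = 0.1762 − 1 = -0.8238

-0.8238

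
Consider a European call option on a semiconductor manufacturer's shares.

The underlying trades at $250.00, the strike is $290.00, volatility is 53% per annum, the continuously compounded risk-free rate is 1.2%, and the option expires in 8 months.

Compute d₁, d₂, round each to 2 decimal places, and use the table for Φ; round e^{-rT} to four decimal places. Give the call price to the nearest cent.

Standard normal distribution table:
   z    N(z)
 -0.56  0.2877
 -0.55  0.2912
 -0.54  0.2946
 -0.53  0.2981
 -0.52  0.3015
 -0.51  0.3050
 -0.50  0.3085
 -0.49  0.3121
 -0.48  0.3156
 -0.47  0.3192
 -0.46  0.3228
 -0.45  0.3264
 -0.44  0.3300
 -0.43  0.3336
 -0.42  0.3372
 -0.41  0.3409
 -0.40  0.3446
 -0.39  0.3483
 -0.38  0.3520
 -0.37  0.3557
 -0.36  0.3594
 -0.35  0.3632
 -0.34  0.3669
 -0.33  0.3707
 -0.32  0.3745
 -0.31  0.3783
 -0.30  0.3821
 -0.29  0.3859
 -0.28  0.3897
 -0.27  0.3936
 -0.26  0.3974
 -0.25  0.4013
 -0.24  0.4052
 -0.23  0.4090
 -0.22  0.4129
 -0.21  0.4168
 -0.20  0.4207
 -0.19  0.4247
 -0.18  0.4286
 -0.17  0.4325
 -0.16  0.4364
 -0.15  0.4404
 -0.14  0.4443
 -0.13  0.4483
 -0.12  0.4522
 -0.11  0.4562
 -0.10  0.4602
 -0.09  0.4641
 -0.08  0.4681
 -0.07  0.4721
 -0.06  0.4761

$29.30

σ√T = 0.53 × 0.8165 = 0.4327
d₁ = [ln(250/290) + (0.012 + 0.53²/2)·0.6667] / 0.4327 = [-0.1484 + 0.1016] / 0.4327 = -0.1081 ≈ -0.11
d₂ = d₁ − σ√T = -0.1081 − 0.4327 = -0.5409 ≈ -0.54
e^(−rT) = e^(−0.012·0.6667) = 0.9920
C = 250·N(-0.11) − 290·0.9920·N(-0.54) = 250·0.4562 − 290·0.9920·0.2946 = 114.0500 − 84.7505 = 29.2995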